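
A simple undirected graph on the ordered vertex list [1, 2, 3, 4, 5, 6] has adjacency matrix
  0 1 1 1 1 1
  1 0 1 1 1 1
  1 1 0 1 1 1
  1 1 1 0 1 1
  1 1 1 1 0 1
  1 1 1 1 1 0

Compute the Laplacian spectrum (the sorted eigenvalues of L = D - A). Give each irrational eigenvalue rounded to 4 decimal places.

With the vertex order [1, 2, 3, 4, 5, 6], the degrees are [5, 5, 5, 5, 5, 5], giving D = diag(5, 5, 5, 5, 5, 5) and L = D - A. L is symmetric positive semidefinite, so every eigenvalue is real and nonnegative. The eigenvalues sum to 30, which equals trace(L) = 2|E|.

[0, 6, 6, 6, 6, 6]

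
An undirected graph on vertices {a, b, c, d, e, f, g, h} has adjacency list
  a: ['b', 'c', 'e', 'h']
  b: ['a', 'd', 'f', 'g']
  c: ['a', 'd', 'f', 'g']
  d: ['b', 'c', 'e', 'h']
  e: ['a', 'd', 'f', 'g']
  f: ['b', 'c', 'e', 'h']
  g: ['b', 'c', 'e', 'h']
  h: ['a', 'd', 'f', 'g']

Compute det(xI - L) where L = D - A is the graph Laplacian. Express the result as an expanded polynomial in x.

With the vertex order [a, b, c, d, e, f, g, h], the degrees are [4, 4, 4, 4, 4, 4, 4, 4], giving D = diag(4, 4, 4, 4, 4, 4, 4, 4) and L = D - A. Computing det(xI - L) by cofactor expansion (or equivalently via sum-over-permutations) gives x^8 - 32x^7 + 432x^6 - 3200x^5 + 14080x^4 - 36864x^3 + 53248x^2 - 32768x. The coefficient of x^7 equals -trace(L) = -32, matching the sum of degrees. The eigenvalues sum to 32, which equals trace(L) = 2|E|.

x^8 - 32x^7 + 432x^6 - 3200x^5 + 14080x^4 - 36864x^3 + 53248x^2 - 32768x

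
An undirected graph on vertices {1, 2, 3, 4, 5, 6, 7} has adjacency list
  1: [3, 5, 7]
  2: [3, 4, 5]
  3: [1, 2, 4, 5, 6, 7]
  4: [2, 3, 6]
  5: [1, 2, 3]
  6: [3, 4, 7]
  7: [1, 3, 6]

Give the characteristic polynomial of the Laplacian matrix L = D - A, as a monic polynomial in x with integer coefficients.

x^7 - 24x^6 + 231x^5 - 1140x^4 + 3036x^3 - 4128x^2 + 2240x

Each diagonal entry of L is the vertex degree and each off-diagonal entry is -1 where an edge is present, 0 otherwise; in the order [1, 2, 3, 4, 5, 6, 7] the diagonal is [3, 3, 6, 3, 3, 3, 3]. Computing det(xI - L) by cofactor expansion (or equivalently via sum-over-permutations) gives x^7 - 24x^6 + 231x^5 - 1140x^4 + 3036x^3 - 4128x^2 + 2240x. The constant term is 0 because L is singular (the all-ones vector lies in its kernel). The largest eigenvalue, 7, is at most the vertex count 7. The eigenvalues sum to 24, which equals trace(L) = 2|E|.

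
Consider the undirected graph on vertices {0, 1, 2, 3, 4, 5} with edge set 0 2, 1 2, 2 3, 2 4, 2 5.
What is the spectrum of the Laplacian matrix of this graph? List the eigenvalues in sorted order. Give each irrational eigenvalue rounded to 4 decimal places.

Each diagonal entry of L is the vertex degree and each off-diagonal entry is -1 where an edge is present, 0 otherwise; in the order [0, 1, 2, 3, 4, 5] the diagonal is [1, 1, 5, 1, 1, 1]. Since every row of L sums to 0, the all-ones vector is in the kernel and 0 is an eigenvalue. The single zero eigenvalue shows the graph is connected. There is one zero in the spectrum, matching the 1 component. The largest eigenvalue, 6, is at most the vertex count 6.

[0, 1, 1, 1, 1, 6]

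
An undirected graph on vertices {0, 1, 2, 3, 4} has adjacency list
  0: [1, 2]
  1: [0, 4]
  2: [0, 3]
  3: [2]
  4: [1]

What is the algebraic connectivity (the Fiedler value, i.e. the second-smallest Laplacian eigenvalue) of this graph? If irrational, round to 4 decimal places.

Reading degrees in the order [0, 1, 2, 3, 4] gives [2, 2, 2, 1, 1]; set D = diag(2, 2, 2, 1, 1) and form L = D - A. The sorted Laplacian eigenvalues are [0, 0.3820, 1.3820, 2.6180, 3.6180]; the algebraic connectivity is the second entry, 0.3820. By the matrix-tree theorem the graph has (1/5) * product of the nonzero eigenvalues = 1 spanning tree. The largest eigenvalue, 3.6180, is at most the vertex count 5.

0.3820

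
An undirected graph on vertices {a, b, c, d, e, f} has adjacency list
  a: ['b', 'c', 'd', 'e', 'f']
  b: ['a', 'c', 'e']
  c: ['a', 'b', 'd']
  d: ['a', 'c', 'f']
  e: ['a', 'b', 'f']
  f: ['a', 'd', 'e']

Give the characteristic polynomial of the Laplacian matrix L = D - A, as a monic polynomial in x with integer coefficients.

With the vertex order [a, b, c, d, e, f], the degrees are [5, 3, 3, 3, 3, 3], giving D = diag(5, 3, 3, 3, 3, 3) and L = D - A. Computing det(xI - L) by cofactor expansion (or equivalently via sum-over-permutations) gives x^6 - 20x^5 + 155x^4 - 580x^3 + 1045x^2 - 726x. The constant term is 0 because L is singular (the all-ones vector lies in its kernel). The eigenvalues sum to 20, which equals trace(L) = 2|E|.

x^6 - 20x^5 + 155x^4 - 580x^3 + 1045x^2 - 726x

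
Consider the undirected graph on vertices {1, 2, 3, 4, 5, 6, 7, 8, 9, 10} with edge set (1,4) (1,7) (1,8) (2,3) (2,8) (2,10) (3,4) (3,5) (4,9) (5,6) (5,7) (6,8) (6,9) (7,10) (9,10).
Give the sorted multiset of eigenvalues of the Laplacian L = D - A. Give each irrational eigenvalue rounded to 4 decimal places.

[0, 2, 2, 2, 2, 2, 5, 5, 5, 5]

Each diagonal entry of L is the vertex degree and each off-diagonal entry is -1 where an edge is present, 0 otherwise; in the order [1, 2, 3, 4, 5, 6, 7, 8, 9, 10] the diagonal is [3, 3, 3, 3, 3, 3, 3, 3, 3, 3]. The multiplicity of 0 as a Laplacian eigenvalue equals the number of connected components. The single zero eigenvalue shows the graph is connected. By the matrix-tree theorem the graph has (1/10) * product of the nonzero eigenvalues = 2000 spanning trees.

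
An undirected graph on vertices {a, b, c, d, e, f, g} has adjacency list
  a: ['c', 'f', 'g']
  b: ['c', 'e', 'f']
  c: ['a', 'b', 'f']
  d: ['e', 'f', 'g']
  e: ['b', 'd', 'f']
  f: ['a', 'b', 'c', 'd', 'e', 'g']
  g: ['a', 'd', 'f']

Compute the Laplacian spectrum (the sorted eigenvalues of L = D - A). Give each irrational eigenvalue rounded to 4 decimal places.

Each diagonal entry of L is the vertex degree and each off-diagonal entry is -1 where an edge is present, 0 otherwise; in the order [a, b, c, d, e, f, g] the diagonal is [3, 3, 3, 3, 3, 6, 3]. Diagonalising L (or applying a numerical eigensolver to the 7x7 matrix) gives the spectrum above. The single zero eigenvalue shows the graph is connected. By the matrix-tree theorem the graph has (1/7) * product of the nonzero eigenvalues = 320 spanning trees. There is one zero in the spectrum, matching the 1 component.

[0, 2, 2, 4, 4, 5, 7]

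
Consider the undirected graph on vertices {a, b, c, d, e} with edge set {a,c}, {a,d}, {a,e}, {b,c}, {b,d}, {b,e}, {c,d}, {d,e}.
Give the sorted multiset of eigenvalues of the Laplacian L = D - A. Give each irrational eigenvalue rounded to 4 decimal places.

Reading degrees in the order [a, b, c, d, e] gives [3, 3, 3, 4, 3]; set D = diag(3, 3, 3, 4, 3) and form L = D - A. Diagonalising L (or applying a numerical eigensolver to the 5x5 matrix) gives the spectrum above. There is one zero in the spectrum, matching the 1 component.

[0, 3, 3, 5, 5]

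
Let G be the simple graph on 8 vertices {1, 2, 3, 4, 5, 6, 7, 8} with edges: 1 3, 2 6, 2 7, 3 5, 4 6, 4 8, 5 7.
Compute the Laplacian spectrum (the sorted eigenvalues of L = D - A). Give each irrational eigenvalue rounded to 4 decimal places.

With the vertex order [1, 2, 3, 4, 5, 6, 7, 8], the degrees are [1, 2, 2, 2, 2, 2, 2, 1], giving D = diag(1, 2, 2, 2, 2, 2, 2, 1) and L = D - A. L is symmetric positive semidefinite, so every eigenvalue is real and nonnegative. By the matrix-tree theorem the graph has (1/8) * product of the nonzero eigenvalues = 1 spanning tree.

[0, 0.1522, 0.5858, 1.2346, 2, 2.7654, 3.4142, 3.8478]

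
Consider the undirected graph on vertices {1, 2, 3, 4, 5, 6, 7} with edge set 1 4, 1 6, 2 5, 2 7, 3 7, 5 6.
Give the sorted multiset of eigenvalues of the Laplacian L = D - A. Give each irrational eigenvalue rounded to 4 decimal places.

[0, 0.1981, 0.7530, 1.5550, 2.4450, 3.2470, 3.8019]

With the vertex order [1, 2, 3, 4, 5, 6, 7], the degrees are [2, 2, 1, 1, 2, 2, 2], giving D = diag(2, 2, 1, 1, 2, 2, 2) and L = D - A. Since every row of L sums to 0, the all-ones vector is in the kernel and 0 is an eigenvalue. By the matrix-tree theorem the graph has (1/7) * product of the nonzero eigenvalues = 1 spanning tree.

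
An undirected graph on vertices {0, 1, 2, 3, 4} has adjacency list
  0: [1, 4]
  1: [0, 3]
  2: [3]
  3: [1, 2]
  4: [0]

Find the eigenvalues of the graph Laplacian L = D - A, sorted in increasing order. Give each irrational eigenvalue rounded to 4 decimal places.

[0, 0.3820, 1.3820, 2.6180, 3.6180]

Reading degrees in the order [0, 1, 2, 3, 4] gives [2, 2, 1, 2, 1]; set D = diag(2, 2, 1, 2, 1) and form L = D - A. Diagonalising L (or applying a numerical eigensolver to the 5x5 matrix) gives the spectrum above. By the matrix-tree theorem the graph has (1/5) * product of the nonzero eigenvalues = 1 spanning tree.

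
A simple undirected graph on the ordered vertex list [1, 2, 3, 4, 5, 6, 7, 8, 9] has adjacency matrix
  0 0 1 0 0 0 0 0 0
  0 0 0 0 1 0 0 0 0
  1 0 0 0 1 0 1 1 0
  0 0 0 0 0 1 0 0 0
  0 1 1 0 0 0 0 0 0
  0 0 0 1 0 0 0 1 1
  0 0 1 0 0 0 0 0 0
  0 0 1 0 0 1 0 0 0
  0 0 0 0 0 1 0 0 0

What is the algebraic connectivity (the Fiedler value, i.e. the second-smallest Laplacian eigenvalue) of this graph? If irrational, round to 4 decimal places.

With the vertex order [1, 2, 3, 4, 5, 6, 7, 8, 9], the degrees are [1, 1, 4, 1, 2, 3, 1, 2, 1], giving D = diag(1, 1, 4, 1, 2, 3, 1, 2, 1) and L = D - A. The sorted Laplacian eigenvalues are [0, 0.2043, 0.5405, 1, 1, 1.5989, 2.4425, 4.0170, 5.1969]; the algebraic connectivity is the second entry, 0.2043. The eigenvalues sum to 16, which equals trace(L) = 2|E|.

0.2043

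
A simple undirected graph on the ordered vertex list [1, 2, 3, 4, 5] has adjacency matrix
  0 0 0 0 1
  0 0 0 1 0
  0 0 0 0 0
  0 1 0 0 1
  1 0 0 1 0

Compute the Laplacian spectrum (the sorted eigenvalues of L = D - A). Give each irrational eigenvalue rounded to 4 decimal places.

Each diagonal entry of L is the vertex degree and each off-diagonal entry is -1 where an edge is present, 0 otherwise; in the order [1, 2, 3, 4, 5] the diagonal is [1, 1, 0, 2, 2]. Since every row of L sums to 0, the all-ones vector is in the kernel and 0 is an eigenvalue. The 2 zero eigenvalues correspond to the 2 connected components. There are 2 zeros in the spectrum, matching the 2 components.

[0, 0, 0.5858, 2, 3.4142]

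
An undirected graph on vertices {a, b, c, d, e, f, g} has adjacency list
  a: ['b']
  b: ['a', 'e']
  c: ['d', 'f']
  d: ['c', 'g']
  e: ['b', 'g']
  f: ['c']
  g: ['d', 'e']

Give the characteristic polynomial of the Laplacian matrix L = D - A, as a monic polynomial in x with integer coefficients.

Each diagonal entry of L is the vertex degree and each off-diagonal entry is -1 where an edge is present, 0 otherwise; in the order [a, b, c, d, e, f, g] the diagonal is [1, 2, 2, 2, 2, 1, 2]. L has integer entries, so p(x) = det(xI - L) has integer coefficients. Expanding the determinant yields x^7 - 12x^6 + 55x^5 - 120x^4 + 126x^3 - 56x^2 + 7x. Since p(0) = det(-L) = 0, x divides p(x). The eigenvalues sum to 12, which equals trace(L) = 2|E|.

x^7 - 12x^6 + 55x^5 - 120x^4 + 126x^3 - 56x^2 + 7x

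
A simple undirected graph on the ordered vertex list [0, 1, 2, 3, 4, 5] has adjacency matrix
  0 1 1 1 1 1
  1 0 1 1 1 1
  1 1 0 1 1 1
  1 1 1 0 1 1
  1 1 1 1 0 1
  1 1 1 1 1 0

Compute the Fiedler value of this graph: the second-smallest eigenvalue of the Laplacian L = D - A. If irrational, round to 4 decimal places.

6

With the vertex order [0, 1, 2, 3, 4, 5], the degrees are [5, 5, 5, 5, 5, 5], giving D = diag(5, 5, 5, 5, 5, 5) and L = D - A. The smallest Laplacian eigenvalue is always 0. The next one, lambda_2 = 6, measures how hard the graph is to disconnect: larger values mean better connectivity.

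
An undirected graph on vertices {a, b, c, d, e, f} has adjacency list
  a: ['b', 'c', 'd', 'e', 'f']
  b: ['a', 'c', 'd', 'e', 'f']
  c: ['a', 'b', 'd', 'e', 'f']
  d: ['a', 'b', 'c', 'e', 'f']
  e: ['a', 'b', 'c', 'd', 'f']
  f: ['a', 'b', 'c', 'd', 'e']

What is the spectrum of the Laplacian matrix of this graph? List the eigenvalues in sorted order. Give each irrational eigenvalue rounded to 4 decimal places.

[0, 6, 6, 6, 6, 6]

Each diagonal entry of L is the vertex degree and each off-diagonal entry is -1 where an edge is present, 0 otherwise; in the order [a, b, c, d, e, f] the diagonal is [5, 5, 5, 5, 5, 5]. L is symmetric positive semidefinite, so every eigenvalue is real and nonnegative. By the matrix-tree theorem the graph has (1/6) * product of the nonzero eigenvalues = 1296 spanning trees. The eigenvalues sum to 30, which equals trace(L) = 2|E|.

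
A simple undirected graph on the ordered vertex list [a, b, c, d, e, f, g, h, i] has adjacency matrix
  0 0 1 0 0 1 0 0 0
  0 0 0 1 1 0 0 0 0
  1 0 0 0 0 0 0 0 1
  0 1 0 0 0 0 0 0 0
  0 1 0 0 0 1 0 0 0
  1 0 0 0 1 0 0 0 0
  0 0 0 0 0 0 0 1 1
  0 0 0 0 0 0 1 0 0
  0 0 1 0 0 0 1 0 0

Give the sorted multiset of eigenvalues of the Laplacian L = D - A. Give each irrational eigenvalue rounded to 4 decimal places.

[0, 0.1206, 0.4679, 1, 1.6527, 2.3473, 3, 3.5321, 3.8794]

Each diagonal entry of L is the vertex degree and each off-diagonal entry is -1 where an edge is present, 0 otherwise; in the order [a, b, c, d, e, f, g, h, i] the diagonal is [2, 2, 2, 1, 2, 2, 2, 1, 2]. Since every row of L sums to 0, the all-ones vector is in the kernel and 0 is an eigenvalue. There is one zero in the spectrum, matching the 1 component.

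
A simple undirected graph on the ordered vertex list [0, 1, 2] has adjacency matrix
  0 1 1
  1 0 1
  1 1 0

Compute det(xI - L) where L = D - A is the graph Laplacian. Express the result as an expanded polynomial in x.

x^3 - 6x^2 + 9x

Reading degrees in the order [0, 1, 2] gives [2, 2, 2]; set D = diag(2, 2, 2) and form L = D - A. Computing det(xI - L) by cofactor expansion (or equivalently via sum-over-permutations) gives x^3 - 6x^2 + 9x. Since p(0) = det(-L) = 0, x divides p(x). The largest eigenvalue, 3, is at most the vertex count 3. There is one zero in the spectrum, matching the 1 component.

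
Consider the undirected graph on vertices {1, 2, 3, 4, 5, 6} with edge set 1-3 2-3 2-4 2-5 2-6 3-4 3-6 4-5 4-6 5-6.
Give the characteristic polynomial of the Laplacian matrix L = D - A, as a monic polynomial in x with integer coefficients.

x^6 - 20x^5 + 153x^4 - 548x^3 + 880x^2 - 450x

Each diagonal entry of L is the vertex degree and each off-diagonal entry is -1 where an edge is present, 0 otherwise; in the order [1, 2, 3, 4, 5, 6] the diagonal is [1, 4, 4, 4, 3, 4]. Computing det(xI - L) by cofactor expansion (or equivalently via sum-over-permutations) gives x^6 - 20x^5 + 153x^4 - 548x^3 + 880x^2 - 450x. The coefficient of x^5 equals -trace(L) = -20, matching the sum of degrees. There is one zero in the spectrum, matching the 1 component.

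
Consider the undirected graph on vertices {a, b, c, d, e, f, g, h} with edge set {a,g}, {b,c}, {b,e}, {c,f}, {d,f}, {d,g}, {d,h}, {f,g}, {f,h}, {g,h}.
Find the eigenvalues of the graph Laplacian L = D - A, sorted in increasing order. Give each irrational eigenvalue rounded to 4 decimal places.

[0, 0.2615, 1, 1.5513, 3.1241, 4, 4.7741, 5.2889]

Reading degrees in the order [a, b, c, d, e, f, g, h] gives [1, 2, 2, 3, 1, 4, 4, 3]; set D = diag(1, 2, 2, 3, 1, 4, 4, 3) and form L = D - A. L is symmetric positive semidefinite, so every eigenvalue is real and nonnegative. The eigenvalues sum to 20, which equals trace(L) = 2|E|.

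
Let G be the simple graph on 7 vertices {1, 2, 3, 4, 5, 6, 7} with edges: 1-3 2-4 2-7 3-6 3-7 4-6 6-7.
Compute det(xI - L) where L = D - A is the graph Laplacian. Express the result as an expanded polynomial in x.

Reading degrees in the order [1, 2, 3, 4, 5, 6, 7] gives [1, 2, 3, 2, 0, 3, 3]; set D = diag(1, 2, 3, 2, 0, 3, 3) and form L = D - A. Computing det(xI - L) by cofactor expansion (or equivalently via sum-over-permutations) gives x^7 - 14x^6 + 73x^5 - 174x^4 + 185x^3 - 66x^2. The constant term is 0 because L is singular (the all-ones vector lies in its kernel). The eigenvalues sum to 14, which equals trace(L) = 2|E|. There are 2 zeros in the spectrum, matching the 2 components.

x^7 - 14x^6 + 73x^5 - 174x^4 + 185x^3 - 66x^2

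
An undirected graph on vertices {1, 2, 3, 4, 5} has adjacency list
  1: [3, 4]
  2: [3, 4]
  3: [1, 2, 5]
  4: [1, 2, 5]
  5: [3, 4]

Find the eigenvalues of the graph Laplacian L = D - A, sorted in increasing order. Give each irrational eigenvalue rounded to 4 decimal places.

[0, 2, 2, 3, 5]

Each diagonal entry of L is the vertex degree and each off-diagonal entry is -1 where an edge is present, 0 otherwise; in the order [1, 2, 3, 4, 5] the diagonal is [2, 2, 3, 3, 2]. Diagonalising L (or applying a numerical eigensolver to the 5x5 matrix) gives the spectrum above. The largest eigenvalue, 5, is at most the vertex count 5.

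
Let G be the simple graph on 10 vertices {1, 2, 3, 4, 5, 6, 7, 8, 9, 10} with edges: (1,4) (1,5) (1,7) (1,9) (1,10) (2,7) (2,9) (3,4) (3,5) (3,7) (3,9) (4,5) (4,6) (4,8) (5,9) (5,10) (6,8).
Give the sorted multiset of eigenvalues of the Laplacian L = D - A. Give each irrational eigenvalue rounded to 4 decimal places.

[0, 0.6762, 1.4143, 2.5718, 3, 3.2221, 4.6617, 5, 6.3325, 7.1214]

Reading degrees in the order [1, 2, 3, 4, 5, 6, 7, 8, 9, 10] gives [5, 2, 4, 5, 5, 2, 3, 2, 4, 2]; set D = diag(5, 2, 4, 5, 5, 2, 3, 2, 4, 2) and form L = D - A. Diagonalising L (or applying a numerical eigensolver to the 10x10 matrix) gives the spectrum above. The single zero eigenvalue shows the graph is connected. By the matrix-tree theorem the graph has (1/10) * product of the nonzero eigenvalues = 2499 spanning trees.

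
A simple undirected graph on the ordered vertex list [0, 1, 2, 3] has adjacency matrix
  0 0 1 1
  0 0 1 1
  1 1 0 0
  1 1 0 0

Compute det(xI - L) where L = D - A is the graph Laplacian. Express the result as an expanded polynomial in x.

x^4 - 8x^3 + 20x^2 - 16x

Reading degrees in the order [0, 1, 2, 3] gives [2, 2, 2, 2]; set D = diag(2, 2, 2, 2) and form L = D - A. The eigenvalues of L are [0, 2, 2, 4]; the characteristic polynomial is the product of (x - lambda_i), which multiplies out to x^4 - 8x^3 + 20x^2 - 16x. The constant term is 0 because L is singular (the all-ones vector lies in its kernel). By the matrix-tree theorem the graph has (1/4) * product of the nonzero eigenvalues = 4 spanning trees. The largest eigenvalue, 4, is at most the vertex count 4.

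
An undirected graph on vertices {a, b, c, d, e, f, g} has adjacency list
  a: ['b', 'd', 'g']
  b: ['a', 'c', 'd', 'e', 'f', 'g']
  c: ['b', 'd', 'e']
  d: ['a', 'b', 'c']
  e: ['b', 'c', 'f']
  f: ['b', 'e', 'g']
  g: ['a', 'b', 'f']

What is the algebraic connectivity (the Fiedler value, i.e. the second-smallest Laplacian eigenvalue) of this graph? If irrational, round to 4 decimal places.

Reading degrees in the order [a, b, c, d, e, f, g] gives [3, 6, 3, 3, 3, 3, 3]; set D = diag(3, 6, 3, 3, 3, 3, 3) and form L = D - A. Computing the eigenvalues of L and sorting gives [0, 2, 2, 4, 4, 5, 7]. The Fiedler value lambda_2 = 2 is strictly positive, so the graph is connected. The eigenvalues sum to 24, which equals trace(L) = 2|E|. There is one zero in the spectrum, matching the 1 component.

2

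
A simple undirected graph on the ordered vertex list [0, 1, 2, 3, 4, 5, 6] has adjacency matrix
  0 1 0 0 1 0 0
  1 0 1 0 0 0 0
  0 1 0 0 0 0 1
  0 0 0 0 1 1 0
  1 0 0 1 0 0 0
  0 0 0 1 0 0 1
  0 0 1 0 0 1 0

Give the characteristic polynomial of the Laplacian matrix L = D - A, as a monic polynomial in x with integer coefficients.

x^7 - 14x^6 + 77x^5 - 210x^4 + 294x^3 - 196x^2 + 49x

Reading degrees in the order [0, 1, 2, 3, 4, 5, 6] gives [2, 2, 2, 2, 2, 2, 2]; set D = diag(2, 2, 2, 2, 2, 2, 2) and form L = D - A. Computing det(xI - L) by cofactor expansion (or equivalently via sum-over-permutations) gives x^7 - 14x^6 + 77x^5 - 210x^4 + 294x^3 - 196x^2 + 49x. The coefficient of x^6 equals -trace(L) = -14, matching the sum of degrees.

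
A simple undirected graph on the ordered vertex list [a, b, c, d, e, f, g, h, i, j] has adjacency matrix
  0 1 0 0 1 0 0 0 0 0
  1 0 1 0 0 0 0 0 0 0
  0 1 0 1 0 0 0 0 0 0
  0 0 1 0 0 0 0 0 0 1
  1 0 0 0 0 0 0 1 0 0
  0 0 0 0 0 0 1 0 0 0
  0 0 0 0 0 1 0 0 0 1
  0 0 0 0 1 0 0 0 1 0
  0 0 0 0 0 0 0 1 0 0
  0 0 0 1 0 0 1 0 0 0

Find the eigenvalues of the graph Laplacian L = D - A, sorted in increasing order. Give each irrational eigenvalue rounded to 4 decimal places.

[0, 0.0979, 0.3820, 0.8244, 1.3820, 2, 2.6180, 3.1756, 3.6180, 3.9021]

With the vertex order [a, b, c, d, e, f, g, h, i, j], the degrees are [2, 2, 2, 2, 2, 1, 2, 2, 1, 2], giving D = diag(2, 2, 2, 2, 2, 1, 2, 2, 1, 2) and L = D - A. Since every row of L sums to 0, the all-ones vector is in the kernel and 0 is an eigenvalue. The single zero eigenvalue shows the graph is connected. The largest eigenvalue, 3.9021, is at most the vertex count 10.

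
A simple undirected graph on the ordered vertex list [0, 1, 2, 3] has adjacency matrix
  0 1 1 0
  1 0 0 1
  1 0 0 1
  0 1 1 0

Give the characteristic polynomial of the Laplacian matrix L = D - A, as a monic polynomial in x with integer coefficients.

Reading degrees in the order [0, 1, 2, 3] gives [2, 2, 2, 2]; set D = diag(2, 2, 2, 2) and form L = D - A. L has integer entries, so p(x) = det(xI - L) has integer coefficients. Expanding the determinant yields x^4 - 8x^3 + 20x^2 - 16x. The constant term is 0 because L is singular (the all-ones vector lies in its kernel). By the matrix-tree theorem the graph has (1/4) * product of the nonzero eigenvalues = 4 spanning trees.

x^4 - 8x^3 + 20x^2 - 16x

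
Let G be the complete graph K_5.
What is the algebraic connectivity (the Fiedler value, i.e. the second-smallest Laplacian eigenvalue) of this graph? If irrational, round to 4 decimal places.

5

The graph has 5 vertices and degree multiset [4, 4, 4, 4, 4]; D is the diagonal matrix of degrees and L = D - A. Computing the eigenvalues of L and sorting gives [0, 5, 5, 5, 5]. The Fiedler value lambda_2 = 5 is strictly positive, so the graph is connected.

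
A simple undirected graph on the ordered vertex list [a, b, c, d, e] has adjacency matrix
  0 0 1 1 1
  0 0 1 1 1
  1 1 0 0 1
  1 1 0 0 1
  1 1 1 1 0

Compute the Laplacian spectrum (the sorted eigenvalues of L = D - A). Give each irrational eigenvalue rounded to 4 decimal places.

[0, 3, 3, 5, 5]

Each diagonal entry of L is the vertex degree and each off-diagonal entry is -1 where an edge is present, 0 otherwise; in the order [a, b, c, d, e] the diagonal is [3, 3, 3, 3, 4]. Since every row of L sums to 0, the all-ones vector is in the kernel and 0 is an eigenvalue. The single zero eigenvalue shows the graph is connected. The largest eigenvalue, 5, is at most the vertex count 5.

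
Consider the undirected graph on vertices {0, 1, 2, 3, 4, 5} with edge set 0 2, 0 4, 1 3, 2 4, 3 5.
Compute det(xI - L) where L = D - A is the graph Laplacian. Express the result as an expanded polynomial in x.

Reading degrees in the order [0, 1, 2, 3, 4, 5] gives [2, 1, 2, 2, 2, 1]; set D = diag(2, 1, 2, 2, 2, 1) and form L = D - A. L has integer entries, so p(x) = det(xI - L) has integer coefficients. Expanding the determinant yields x^6 - 10x^5 + 36x^4 - 54x^3 + 27x^2. The constant term is 0 because L is singular (the all-ones vector lies in its kernel). The largest eigenvalue, 3, is at most the vertex count 6.

x^6 - 10x^5 + 36x^4 - 54x^3 + 27x^2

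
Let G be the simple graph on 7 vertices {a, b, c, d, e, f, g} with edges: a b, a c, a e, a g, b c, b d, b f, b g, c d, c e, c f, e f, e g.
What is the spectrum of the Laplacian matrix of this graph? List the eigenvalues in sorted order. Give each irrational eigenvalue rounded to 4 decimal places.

[0, 1.8121, 2.6883, 4.2128, 4.6039, 6.0990, 6.5840]

With the vertex order [a, b, c, d, e, f, g], the degrees are [4, 5, 5, 2, 4, 3, 3], giving D = diag(4, 5, 5, 2, 4, 3, 3) and L = D - A. L is symmetric positive semidefinite, so every eigenvalue is real and nonnegative.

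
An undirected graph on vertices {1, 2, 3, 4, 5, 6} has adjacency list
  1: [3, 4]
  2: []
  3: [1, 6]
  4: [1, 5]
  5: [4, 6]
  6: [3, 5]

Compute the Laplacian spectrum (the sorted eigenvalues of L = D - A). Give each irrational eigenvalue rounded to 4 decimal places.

[0, 0, 1.3820, 1.3820, 3.6180, 3.6180]

With the vertex order [1, 2, 3, 4, 5, 6], the degrees are [2, 0, 2, 2, 2, 2], giving D = diag(2, 0, 2, 2, 2, 2) and L = D - A. The multiplicity of 0 as a Laplacian eigenvalue equals the number of connected components. The 2 zero eigenvalues correspond to the 2 connected components. The eigenvalues sum to 10, which equals trace(L) = 2|E|.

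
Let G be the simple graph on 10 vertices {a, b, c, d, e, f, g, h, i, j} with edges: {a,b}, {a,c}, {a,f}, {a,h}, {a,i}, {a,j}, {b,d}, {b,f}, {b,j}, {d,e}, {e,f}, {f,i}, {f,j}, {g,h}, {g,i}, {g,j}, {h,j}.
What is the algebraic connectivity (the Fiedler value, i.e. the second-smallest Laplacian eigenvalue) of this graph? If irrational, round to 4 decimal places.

With the vertex order [a, b, c, d, e, f, g, h, i, j], the degrees are [6, 4, 1, 2, 2, 5, 3, 3, 3, 5], giving D = diag(6, 4, 1, 2, 2, 5, 3, 3, 3, 5) and L = D - A. The smallest Laplacian eigenvalue is always 0. The next one, lambda_2 = 0.7914, measures how hard the graph is to disconnect: larger values mean better connectivity. The largest eigenvalue, 7.2282, is at most the vertex count 10. By the matrix-tree theorem the graph has (1/10) * product of the nonzero eigenvalues = 2057 spanning trees.

0.7914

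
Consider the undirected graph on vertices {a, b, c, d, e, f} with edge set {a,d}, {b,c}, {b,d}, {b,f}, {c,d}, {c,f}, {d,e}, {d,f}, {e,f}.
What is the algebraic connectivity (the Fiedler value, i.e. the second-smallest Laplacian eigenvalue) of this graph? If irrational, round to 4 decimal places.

With the vertex order [a, b, c, d, e, f], the degrees are [1, 3, 3, 5, 2, 4], giving D = diag(1, 3, 3, 5, 2, 4) and L = D - A. The sorted Laplacian eigenvalues are [0, 1, 2, 4, 5, 6]; the algebraic connectivity is the second entry, 1. By the matrix-tree theorem the graph has (1/6) * product of the nonzero eigenvalues = 40 spanning trees.

1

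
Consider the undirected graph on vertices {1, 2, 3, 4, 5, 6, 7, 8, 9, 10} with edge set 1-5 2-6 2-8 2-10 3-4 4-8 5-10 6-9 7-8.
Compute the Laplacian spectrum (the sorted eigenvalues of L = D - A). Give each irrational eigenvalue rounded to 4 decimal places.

Reading degrees in the order [1, 2, 3, 4, 5, 6, 7, 8, 9, 10] gives [1, 3, 1, 2, 2, 2, 1, 3, 1, 2]; set D = diag(1, 3, 1, 2, 2, 2, 1, 3, 1, 2) and form L = D - A. Diagonalising L (or applying a numerical eigensolver to the 10x10 matrix) gives the spectrum above. The largest eigenvalue, 4.7517, is at most the vertex count 10. The eigenvalues sum to 18, which equals trace(L) = 2|E|.

[0, 0.1859, 0.2989, 0.6329, 1.1826, 2, 2.3183, 3.0437, 3.5861, 4.7517]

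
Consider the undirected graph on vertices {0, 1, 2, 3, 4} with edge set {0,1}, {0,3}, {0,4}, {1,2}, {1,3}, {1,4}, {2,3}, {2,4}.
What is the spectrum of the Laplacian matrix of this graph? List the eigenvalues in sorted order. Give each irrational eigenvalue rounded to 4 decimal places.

[0, 3, 3, 5, 5]

Reading degrees in the order [0, 1, 2, 3, 4] gives [3, 4, 3, 3, 3]; set D = diag(3, 4, 3, 3, 3) and form L = D - A. Diagonalising L (or applying a numerical eigensolver to the 5x5 matrix) gives the spectrum above. The single zero eigenvalue shows the graph is connected. By the matrix-tree theorem the graph has (1/5) * product of the nonzero eigenvalues = 45 spanning trees.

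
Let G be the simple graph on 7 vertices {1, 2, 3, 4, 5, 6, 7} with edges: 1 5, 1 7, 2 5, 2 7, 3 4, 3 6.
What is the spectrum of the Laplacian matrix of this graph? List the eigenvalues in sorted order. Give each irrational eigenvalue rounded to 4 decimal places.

[0, 0, 1, 2, 2, 3, 4]

With the vertex order [1, 2, 3, 4, 5, 6, 7], the degrees are [2, 2, 2, 1, 2, 1, 2], giving D = diag(2, 2, 2, 1, 2, 1, 2) and L = D - A. L is symmetric positive semidefinite, so every eigenvalue is real and nonnegative. The 2 zero eigenvalues correspond to the 2 connected components. The eigenvalues sum to 12, which equals trace(L) = 2|E|.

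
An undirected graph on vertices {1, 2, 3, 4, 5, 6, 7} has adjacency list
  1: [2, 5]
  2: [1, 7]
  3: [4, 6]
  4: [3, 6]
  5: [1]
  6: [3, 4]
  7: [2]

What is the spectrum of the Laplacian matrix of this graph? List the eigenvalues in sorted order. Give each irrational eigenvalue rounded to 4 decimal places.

With the vertex order [1, 2, 3, 4, 5, 6, 7], the degrees are [2, 2, 2, 2, 1, 2, 1], giving D = diag(2, 2, 2, 2, 1, 2, 1) and L = D - A. The multiplicity of 0 as a Laplacian eigenvalue equals the number of connected components. The 2 zero eigenvalues correspond to the 2 connected components.

[0, 0, 0.5858, 2, 3, 3, 3.4142]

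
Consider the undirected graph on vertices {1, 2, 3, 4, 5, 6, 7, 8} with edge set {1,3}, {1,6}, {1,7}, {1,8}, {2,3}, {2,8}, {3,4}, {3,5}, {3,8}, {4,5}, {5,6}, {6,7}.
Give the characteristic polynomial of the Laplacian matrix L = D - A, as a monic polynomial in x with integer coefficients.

Reading degrees in the order [1, 2, 3, 4, 5, 6, 7, 8] gives [4, 2, 5, 2, 3, 3, 2, 3]; set D = diag(4, 2, 5, 2, 3, 3, 2, 3) and form L = D - A. L has integer entries, so p(x) = det(xI - L) has integer coefficients. Expanding the determinant yields x^8 - 24x^7 + 236x^6 - 1226x^5 + 3608x^4 - 5960x^3 + 5065x^2 - 1704x. The coefficient of x^7 equals -trace(L) = -24, matching the sum of degrees. The eigenvalues sum to 24, which equals trace(L) = 2|E|. The largest eigenvalue, 6.3080, is at most the vertex count 8.

x^8 - 24x^7 + 236x^6 - 1226x^5 + 3608x^4 - 5960x^3 + 5065x^2 - 1704x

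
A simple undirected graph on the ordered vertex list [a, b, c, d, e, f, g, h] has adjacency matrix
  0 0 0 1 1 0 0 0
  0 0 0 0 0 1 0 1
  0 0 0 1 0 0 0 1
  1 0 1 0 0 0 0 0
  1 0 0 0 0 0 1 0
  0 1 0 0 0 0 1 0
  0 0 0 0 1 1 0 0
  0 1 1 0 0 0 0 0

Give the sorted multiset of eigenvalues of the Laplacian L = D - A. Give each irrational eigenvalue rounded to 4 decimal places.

[0, 0.5858, 0.5858, 2, 2, 3.4142, 3.4142, 4]

Reading degrees in the order [a, b, c, d, e, f, g, h] gives [2, 2, 2, 2, 2, 2, 2, 2]; set D = diag(2, 2, 2, 2, 2, 2, 2, 2) and form L = D - A. Diagonalising L (or applying a numerical eigensolver to the 8x8 matrix) gives the spectrum above. The single zero eigenvalue shows the graph is connected. The largest eigenvalue, 4, is at most the vertex count 8.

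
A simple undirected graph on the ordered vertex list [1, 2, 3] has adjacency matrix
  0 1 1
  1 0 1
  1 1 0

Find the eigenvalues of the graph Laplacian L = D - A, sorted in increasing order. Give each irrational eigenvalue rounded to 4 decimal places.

Each diagonal entry of L is the vertex degree and each off-diagonal entry is -1 where an edge is present, 0 otherwise; in the order [1, 2, 3] the diagonal is [2, 2, 2]. Since every row of L sums to 0, the all-ones vector is in the kernel and 0 is an eigenvalue. The single zero eigenvalue shows the graph is connected. By the matrix-tree theorem the graph has (1/3) * product of the nonzero eigenvalues = 3 spanning trees.

[0, 3, 3]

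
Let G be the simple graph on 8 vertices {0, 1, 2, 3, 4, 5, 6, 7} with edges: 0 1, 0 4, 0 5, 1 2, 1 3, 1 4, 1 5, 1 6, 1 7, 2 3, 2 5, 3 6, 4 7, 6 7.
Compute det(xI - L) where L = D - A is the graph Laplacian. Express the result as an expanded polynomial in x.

With the vertex order [0, 1, 2, 3, 4, 5, 6, 7], the degrees are [3, 7, 3, 3, 3, 3, 3, 3], giving D = diag(3, 7, 3, 3, 3, 3, 3, 3) and L = D - A. Computing det(xI - L) by cofactor expansion (or equivalently via sum-over-permutations) gives x^8 - 28x^7 + 322x^6 - 1974x^5 + 6965x^4 - 14126x^3 + 15225x^2 - 6728x. The constant term is 0 because L is singular (the all-ones vector lies in its kernel).

x^8 - 28x^7 + 322x^6 - 1974x^5 + 6965x^4 - 14126x^3 + 15225x^2 - 6728x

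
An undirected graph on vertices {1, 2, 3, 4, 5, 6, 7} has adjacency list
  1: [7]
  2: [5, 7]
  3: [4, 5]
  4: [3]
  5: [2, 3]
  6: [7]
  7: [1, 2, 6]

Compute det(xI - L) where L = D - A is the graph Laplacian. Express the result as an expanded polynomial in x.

Reading degrees in the order [1, 2, 3, 4, 5, 6, 7] gives [1, 2, 2, 1, 2, 1, 3]; set D = diag(1, 2, 2, 1, 2, 1, 3) and form L = D - A. L has integer entries, so p(x) = det(xI - L) has integer coefficients. Expanding the determinant yields x^7 - 12x^6 + 54x^5 - 114x^4 + 116x^3 - 52x^2 + 7x. The constant term is 0 because L is singular (the all-ones vector lies in its kernel). The eigenvalues sum to 12, which equals trace(L) = 2|E|. There is one zero in the spectrum, matching the 1 component.

x^7 - 12x^6 + 54x^5 - 114x^4 + 116x^3 - 52x^2 + 7x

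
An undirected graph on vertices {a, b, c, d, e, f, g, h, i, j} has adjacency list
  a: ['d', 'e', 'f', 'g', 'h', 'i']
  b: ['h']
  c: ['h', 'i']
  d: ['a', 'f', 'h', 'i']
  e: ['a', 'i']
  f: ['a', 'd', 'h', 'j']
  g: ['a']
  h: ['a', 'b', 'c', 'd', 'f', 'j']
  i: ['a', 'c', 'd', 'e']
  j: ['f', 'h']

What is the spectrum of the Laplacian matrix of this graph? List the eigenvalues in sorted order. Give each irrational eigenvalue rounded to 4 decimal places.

[0, 0.7790, 1.0400, 1.3818, 1.8599, 2.8003, 4.4696, 5.5213, 6.5481, 7.6001]

With the vertex order [a, b, c, d, e, f, g, h, i, j], the degrees are [6, 1, 2, 4, 2, 4, 1, 6, 4, 2], giving D = diag(6, 1, 2, 4, 2, 4, 1, 6, 4, 2) and L = D - A. Since every row of L sums to 0, the all-ones vector is in the kernel and 0 is an eigenvalue. By the matrix-tree theorem the graph has (1/10) * product of the nonzero eigenvalues = 716 spanning trees.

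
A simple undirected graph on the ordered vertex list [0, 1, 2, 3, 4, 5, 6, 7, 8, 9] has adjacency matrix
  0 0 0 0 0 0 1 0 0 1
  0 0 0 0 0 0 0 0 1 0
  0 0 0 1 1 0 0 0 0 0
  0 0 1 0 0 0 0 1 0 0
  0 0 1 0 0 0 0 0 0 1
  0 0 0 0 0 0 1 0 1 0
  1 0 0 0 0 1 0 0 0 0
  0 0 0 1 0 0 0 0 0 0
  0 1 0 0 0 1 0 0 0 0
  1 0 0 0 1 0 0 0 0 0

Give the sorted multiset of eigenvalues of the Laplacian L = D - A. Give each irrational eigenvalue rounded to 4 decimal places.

Each diagonal entry of L is the vertex degree and each off-diagonal entry is -1 where an edge is present, 0 otherwise; in the order [0, 1, 2, 3, 4, 5, 6, 7, 8, 9] the diagonal is [2, 1, 2, 2, 2, 2, 2, 1, 2, 2]. Since every row of L sums to 0, the all-ones vector is in the kernel and 0 is an eigenvalue. The eigenvalues sum to 18, which equals trace(L) = 2|E|.

[0, 0.0979, 0.3820, 0.8244, 1.3820, 2, 2.6180, 3.1756, 3.6180, 3.9021]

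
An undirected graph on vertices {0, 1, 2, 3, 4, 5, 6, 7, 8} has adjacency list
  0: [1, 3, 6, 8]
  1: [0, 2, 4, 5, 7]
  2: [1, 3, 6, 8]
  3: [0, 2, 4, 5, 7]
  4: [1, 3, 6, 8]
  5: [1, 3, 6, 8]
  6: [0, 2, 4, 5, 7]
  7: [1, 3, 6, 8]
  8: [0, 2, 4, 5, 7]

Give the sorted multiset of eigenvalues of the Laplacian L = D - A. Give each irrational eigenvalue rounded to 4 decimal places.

With the vertex order [0, 1, 2, 3, 4, 5, 6, 7, 8], the degrees are [4, 5, 4, 5, 4, 4, 5, 4, 5], giving D = diag(4, 5, 4, 5, 4, 4, 5, 4, 5) and L = D - A. L is symmetric positive semidefinite, so every eigenvalue is real and nonnegative.

[0, 4, 4, 4, 4, 5, 5, 5, 9]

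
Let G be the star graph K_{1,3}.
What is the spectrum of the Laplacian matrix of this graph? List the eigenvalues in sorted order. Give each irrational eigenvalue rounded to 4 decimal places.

[0, 1, 1, 4]

The graph has 4 vertices and degree multiset [3, 1, 1, 1]; D is the diagonal matrix of degrees and L = D - A. Since every row of L sums to 0, the all-ones vector is in the kernel and 0 is an eigenvalue. There is one zero in the spectrum, matching the 1 component. By the matrix-tree theorem the graph has (1/4) * product of the nonzero eigenvalues = 1 spanning tree.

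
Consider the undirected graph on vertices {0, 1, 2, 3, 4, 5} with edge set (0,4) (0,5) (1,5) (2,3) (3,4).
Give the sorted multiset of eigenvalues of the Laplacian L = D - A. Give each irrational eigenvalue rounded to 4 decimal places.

[0, 0.2679, 1, 2, 3, 3.7321]

Each diagonal entry of L is the vertex degree and each off-diagonal entry is -1 where an edge is present, 0 otherwise; in the order [0, 1, 2, 3, 4, 5] the diagonal is [2, 1, 1, 2, 2, 2]. The multiplicity of 0 as a Laplacian eigenvalue equals the number of connected components. The single zero eigenvalue shows the graph is connected. There is one zero in the spectrum, matching the 1 component. The eigenvalues sum to 10, which equals trace(L) = 2|E|.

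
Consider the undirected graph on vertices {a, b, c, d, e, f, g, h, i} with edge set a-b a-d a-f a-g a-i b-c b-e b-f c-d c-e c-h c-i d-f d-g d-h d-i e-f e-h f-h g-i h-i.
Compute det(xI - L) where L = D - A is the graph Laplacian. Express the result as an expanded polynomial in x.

x^9 - 42x^8 + 760x^7 - 7728x^6 + 48216x^5 - 188612x^4 + 450525x^3 - 598584x^2 + 336924x

Reading degrees in the order [a, b, c, d, e, f, g, h, i] gives [5, 4, 5, 6, 4, 5, 3, 5, 5]; set D = diag(5, 4, 5, 6, 4, 5, 3, 5, 5) and form L = D - A. Computing det(xI - L) by cofactor expansion (or equivalently via sum-over-permutations) gives x^9 - 42x^8 + 760x^7 - 7728x^6 + 48216x^5 - 188612x^4 + 450525x^3 - 598584x^2 + 336924x. The coefficient of x^8 equals -trace(L) = -42, matching the sum of degrees. The largest eigenvalue, 7.5463, is at most the vertex count 9. The eigenvalues sum to 42, which equals trace(L) = 2|E|.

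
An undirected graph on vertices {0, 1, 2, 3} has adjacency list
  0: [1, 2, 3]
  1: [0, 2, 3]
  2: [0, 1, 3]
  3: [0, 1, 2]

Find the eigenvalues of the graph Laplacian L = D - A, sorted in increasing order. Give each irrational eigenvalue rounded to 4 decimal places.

[0, 4, 4, 4]

Reading degrees in the order [0, 1, 2, 3] gives [3, 3, 3, 3]; set D = diag(3, 3, 3, 3) and form L = D - A. Since every row of L sums to 0, the all-ones vector is in the kernel and 0 is an eigenvalue. The single zero eigenvalue shows the graph is connected. The eigenvalues sum to 12, which equals trace(L) = 2|E|. There is one zero in the spectrum, matching the 1 component.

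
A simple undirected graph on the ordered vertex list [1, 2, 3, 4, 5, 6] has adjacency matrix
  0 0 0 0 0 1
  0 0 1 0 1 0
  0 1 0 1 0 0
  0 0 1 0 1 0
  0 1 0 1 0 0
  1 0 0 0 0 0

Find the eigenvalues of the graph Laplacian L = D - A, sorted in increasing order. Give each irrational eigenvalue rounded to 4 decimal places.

With the vertex order [1, 2, 3, 4, 5, 6], the degrees are [1, 2, 2, 2, 2, 1], giving D = diag(1, 2, 2, 2, 2, 1) and L = D - A. The multiplicity of 0 as a Laplacian eigenvalue equals the number of connected components. The 2 zero eigenvalues correspond to the 2 connected components.

[0, 0, 2, 2, 2, 4]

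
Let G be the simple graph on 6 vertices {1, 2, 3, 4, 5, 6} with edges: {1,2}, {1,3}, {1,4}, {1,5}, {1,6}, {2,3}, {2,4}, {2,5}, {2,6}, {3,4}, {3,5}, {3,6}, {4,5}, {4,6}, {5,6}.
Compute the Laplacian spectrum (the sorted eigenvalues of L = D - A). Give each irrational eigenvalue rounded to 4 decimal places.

Reading degrees in the order [1, 2, 3, 4, 5, 6] gives [5, 5, 5, 5, 5, 5]; set D = diag(5, 5, 5, 5, 5, 5) and form L = D - A. L is symmetric positive semidefinite, so every eigenvalue is real and nonnegative. There is one zero in the spectrum, matching the 1 component. By the matrix-tree theorem the graph has (1/6) * product of the nonzero eigenvalues = 1296 spanning trees.

[0, 6, 6, 6, 6, 6]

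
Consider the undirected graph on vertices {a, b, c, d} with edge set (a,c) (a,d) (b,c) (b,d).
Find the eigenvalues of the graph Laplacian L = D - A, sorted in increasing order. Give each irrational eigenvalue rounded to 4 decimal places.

With the vertex order [a, b, c, d], the degrees are [2, 2, 2, 2], giving D = diag(2, 2, 2, 2) and L = D - A. The multiplicity of 0 as a Laplacian eigenvalue equals the number of connected components. The single zero eigenvalue shows the graph is connected. By the matrix-tree theorem the graph has (1/4) * product of the nonzero eigenvalues = 4 spanning trees.

[0, 2, 2, 4]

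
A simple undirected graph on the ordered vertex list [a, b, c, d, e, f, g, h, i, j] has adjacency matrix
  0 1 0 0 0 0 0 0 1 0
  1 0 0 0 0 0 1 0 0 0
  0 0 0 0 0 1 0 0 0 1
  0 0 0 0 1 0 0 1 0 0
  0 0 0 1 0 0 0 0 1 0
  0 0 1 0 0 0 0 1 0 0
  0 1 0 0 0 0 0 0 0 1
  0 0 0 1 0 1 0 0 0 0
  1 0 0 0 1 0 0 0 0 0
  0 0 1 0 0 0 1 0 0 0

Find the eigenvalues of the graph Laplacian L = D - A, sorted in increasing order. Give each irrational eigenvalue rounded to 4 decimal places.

[0, 0.3820, 0.3820, 1.3820, 1.3820, 2.6180, 2.6180, 3.6180, 3.6180, 4]

With the vertex order [a, b, c, d, e, f, g, h, i, j], the degrees are [2, 2, 2, 2, 2, 2, 2, 2, 2, 2], giving D = diag(2, 2, 2, 2, 2, 2, 2, 2, 2, 2) and L = D - A. Diagonalising L (or applying a numerical eigensolver to the 10x10 matrix) gives the spectrum above. The single zero eigenvalue shows the graph is connected.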